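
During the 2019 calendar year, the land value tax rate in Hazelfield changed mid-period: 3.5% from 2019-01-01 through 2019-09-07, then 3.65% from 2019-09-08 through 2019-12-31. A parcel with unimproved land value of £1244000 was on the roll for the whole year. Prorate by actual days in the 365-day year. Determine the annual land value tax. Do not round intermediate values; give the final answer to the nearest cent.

2019-01-01 to 2019-09-07: 250 days at 3.5% → £1244000 × 3.5% × 250/365 = £29821.9178
2019-09-08 to 2019-12-31: 115 days at 3.65% → £1244000 × 3.65% × 115/365 = £14306.0000
Total = £44127.9178

£44127.92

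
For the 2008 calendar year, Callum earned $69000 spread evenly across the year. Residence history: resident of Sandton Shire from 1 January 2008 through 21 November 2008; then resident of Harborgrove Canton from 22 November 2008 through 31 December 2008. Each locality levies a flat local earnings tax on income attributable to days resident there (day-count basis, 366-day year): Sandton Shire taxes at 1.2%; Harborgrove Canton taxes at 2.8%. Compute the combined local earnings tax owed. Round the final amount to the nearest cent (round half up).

Sandton Shire, 1 January – 21 November 2008: 326 days → $69000 × 1.2% × 326/366 = $737.5082
Harborgrove Canton, 22 November – 31 December 2008: 40 days → $69000 × 2.8% × 40/366 = $211.1475
Total = $948.6557

$948.66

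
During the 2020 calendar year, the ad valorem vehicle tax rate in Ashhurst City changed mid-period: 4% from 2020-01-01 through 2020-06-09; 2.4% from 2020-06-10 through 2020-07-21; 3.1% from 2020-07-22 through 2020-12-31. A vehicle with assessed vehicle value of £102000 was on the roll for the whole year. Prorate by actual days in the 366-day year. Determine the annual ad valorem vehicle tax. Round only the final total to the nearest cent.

2020-01-01 to 2020-06-09: 161 days at 4% → £102000 × 4% × 161/366 = £1794.7541
2020-06-10 to 2020-07-21: 42 days at 2.4% → £102000 × 2.4% × 42/366 = £280.9180
2020-07-22 to 2020-12-31: 163 days at 3.1% → £102000 × 3.1% × 163/366 = £1408.2131
Total = £3483.8852

£3483.89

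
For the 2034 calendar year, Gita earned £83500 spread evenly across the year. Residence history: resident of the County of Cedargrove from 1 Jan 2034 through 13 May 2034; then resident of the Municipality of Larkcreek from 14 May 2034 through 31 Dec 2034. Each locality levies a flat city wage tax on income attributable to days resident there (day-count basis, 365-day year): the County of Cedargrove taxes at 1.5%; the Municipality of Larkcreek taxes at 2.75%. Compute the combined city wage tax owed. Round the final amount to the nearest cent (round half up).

The County of Cedargrove, 1 Jan – 13 May 2034: 133 days → £83500 × 1.5% × 133/365 = £456.3904
The Municipality of Larkcreek, 14 May – 31 Dec 2034: 232 days → £83500 × 2.75% × 232/365 = £1459.5342
Total = £1915.9247

£1915.92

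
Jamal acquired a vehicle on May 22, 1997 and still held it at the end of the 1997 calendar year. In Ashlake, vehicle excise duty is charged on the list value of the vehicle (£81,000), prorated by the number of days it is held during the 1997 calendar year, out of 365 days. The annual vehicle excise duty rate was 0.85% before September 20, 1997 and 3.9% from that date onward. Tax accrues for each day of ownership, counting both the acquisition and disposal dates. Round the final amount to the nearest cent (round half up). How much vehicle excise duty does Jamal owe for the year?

May 22 – September 19, 1997: 121 days at 0.85% → £81,000 × 0.85% × 121/365 = £228.2425
September 20 – December 31, 1997: 103 days at 3.9% → £81,000 × 3.9% × 103/365 = £891.4438
Total = £1,119.6863

£1,119.69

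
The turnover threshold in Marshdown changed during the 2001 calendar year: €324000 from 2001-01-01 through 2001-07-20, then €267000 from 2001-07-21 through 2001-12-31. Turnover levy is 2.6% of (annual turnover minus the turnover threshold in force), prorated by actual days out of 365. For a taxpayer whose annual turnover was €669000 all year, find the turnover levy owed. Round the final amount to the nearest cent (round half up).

2001-01-01 to 2001-07-20: 201 days, exemption €324000 → (€669000 − €324000) × 2.6% × 201/365 = €4939.6438
2001-07-21 to 2001-12-31: 164 days, exemption €267000 → (€669000 − €267000) × 2.6% × 164/365 = €4696.2411
Total = €9635.8849

€9635.88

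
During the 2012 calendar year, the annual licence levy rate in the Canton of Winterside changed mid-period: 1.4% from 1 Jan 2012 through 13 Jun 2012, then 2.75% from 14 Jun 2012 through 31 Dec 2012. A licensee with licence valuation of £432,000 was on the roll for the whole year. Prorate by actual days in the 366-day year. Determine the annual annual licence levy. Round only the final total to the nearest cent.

£9,250.82

1 Jan – 13 Jun 2012: 165 days at 1.4% → £432,000 × 1.4% × 165/366 = £2,726.5574
14 Jun – 31 Dec 2012: 201 days at 2.75% → £432,000 × 2.75% × 201/366 = £6,524.2623
Total = £9,250.8197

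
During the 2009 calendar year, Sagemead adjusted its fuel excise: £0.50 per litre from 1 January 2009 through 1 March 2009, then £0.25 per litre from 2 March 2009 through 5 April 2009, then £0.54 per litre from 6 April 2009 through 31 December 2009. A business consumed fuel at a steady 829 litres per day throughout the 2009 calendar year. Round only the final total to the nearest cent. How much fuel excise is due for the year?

£152991.95

1 January – 1 March 2009: 60 days × 829 litres/day = 49,740 litres at £0.50/litre → £24870.00
2 March – 5 April 2009: 35 days × 829 litres/day = 29,015 litres at £0.25/litre → £7253.75
6 April – 31 December 2009: 270 days × 829 litres/day = 223,830 litres at £0.54/litre → £120868.20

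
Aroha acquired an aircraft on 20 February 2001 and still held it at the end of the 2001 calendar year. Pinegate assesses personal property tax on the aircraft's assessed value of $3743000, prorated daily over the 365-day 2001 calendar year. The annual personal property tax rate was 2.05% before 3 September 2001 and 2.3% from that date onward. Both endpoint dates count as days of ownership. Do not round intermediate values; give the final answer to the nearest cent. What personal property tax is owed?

$69296.77

20 February – 2 September 2001: 195 days at 2.05% → $3743000 × 2.05% × 195/365 = $40993.5411
3 September – 31 December 2001: 120 days at 2.3% → $3743000 × 2.3% × 120/365 = $28303.2329
Total = $69296.7740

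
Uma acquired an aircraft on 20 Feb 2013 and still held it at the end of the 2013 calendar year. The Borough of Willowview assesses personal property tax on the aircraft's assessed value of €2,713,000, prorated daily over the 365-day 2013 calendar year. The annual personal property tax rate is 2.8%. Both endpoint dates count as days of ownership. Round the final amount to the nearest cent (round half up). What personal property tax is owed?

Days held (20 Feb – 31 Dec 2013): 315 out of 365
Tax = €2,713,000 × 2.8% × 315/365 = €65,557.9726

€65,557.97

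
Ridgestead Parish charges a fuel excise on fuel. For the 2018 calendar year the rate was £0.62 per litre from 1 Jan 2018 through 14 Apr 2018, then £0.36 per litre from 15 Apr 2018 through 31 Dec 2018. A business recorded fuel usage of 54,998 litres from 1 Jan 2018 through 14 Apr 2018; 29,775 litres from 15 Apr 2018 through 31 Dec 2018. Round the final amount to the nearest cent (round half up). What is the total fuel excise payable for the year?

1 Jan – 14 Apr 2018: 54,998 litres at £0.62/litre → £34,098.76
15 Apr – 31 Dec 2018: 29,775 litres at £0.36/litre → £10,719.00

£44,817.76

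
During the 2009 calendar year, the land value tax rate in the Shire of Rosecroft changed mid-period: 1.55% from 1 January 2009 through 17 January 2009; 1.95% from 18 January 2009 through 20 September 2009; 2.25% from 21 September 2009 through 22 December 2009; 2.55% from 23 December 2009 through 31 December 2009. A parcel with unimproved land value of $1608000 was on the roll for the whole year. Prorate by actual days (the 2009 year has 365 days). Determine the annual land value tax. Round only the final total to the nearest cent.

1 January – 17 January 2009: 17 days at 1.55% → $1608000 × 1.55% × 17/365 = $1160.8438
18 January – 20 September 2009: 246 days at 1.95% → $1608000 × 1.95% × 246/365 = $21133.0849
21 September – 22 December 2009: 93 days at 2.25% → $1608000 × 2.25% × 93/365 = $9218.4658
23 December – 31 December 2009: 9 days at 2.55% → $1608000 × 2.55% × 9/365 = $1011.0575
Total = $32523.4521

$32523.45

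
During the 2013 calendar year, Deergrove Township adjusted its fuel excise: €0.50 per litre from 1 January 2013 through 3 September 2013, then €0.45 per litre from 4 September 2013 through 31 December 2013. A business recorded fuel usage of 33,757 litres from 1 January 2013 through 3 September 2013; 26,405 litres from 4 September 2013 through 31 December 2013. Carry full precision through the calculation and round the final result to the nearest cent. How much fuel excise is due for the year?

1 January – 3 September 2013: 33,757 litres at €0.50/litre → €16,878.50
4 September – 31 December 2013: 26,405 litres at €0.45/litre → €11,882.25

€28,760.75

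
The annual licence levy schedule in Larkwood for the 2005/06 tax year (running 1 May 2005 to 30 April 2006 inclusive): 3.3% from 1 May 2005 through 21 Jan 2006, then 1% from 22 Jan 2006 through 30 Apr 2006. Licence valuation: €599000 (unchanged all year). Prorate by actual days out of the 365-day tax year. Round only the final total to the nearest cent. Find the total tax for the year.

1 May 2005 – 21 Jan 2006: 266 days at 3.3% → €599000 × 3.3% × 266/365 = €14405.5397
22 Jan – 30 Apr 2006: 99 days at 1% → €599000 × 1% × 99/365 = €1624.6849
Total = €16030.2247

€16030.22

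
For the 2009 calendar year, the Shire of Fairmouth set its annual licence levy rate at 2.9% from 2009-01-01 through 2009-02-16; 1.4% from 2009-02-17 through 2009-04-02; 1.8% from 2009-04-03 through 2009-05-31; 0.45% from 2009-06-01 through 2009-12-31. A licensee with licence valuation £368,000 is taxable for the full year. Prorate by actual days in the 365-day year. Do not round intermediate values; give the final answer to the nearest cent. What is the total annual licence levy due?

£4,051.02

2009-01-01 to 2009-02-16: 47 days at 2.9% → £368,000 × 2.9% × 47/365 = £1,374.2027
2009-02-17 to 2009-04-02: 45 days at 1.4% → £368,000 × 1.4% × 45/365 = £635.1781
2009-04-03 to 2009-05-31: 59 days at 1.8% → £368,000 × 1.8% × 59/365 = £1,070.7288
2009-06-01 to 2009-12-31: 214 days at 0.45% → £368,000 × 0.45% × 214/365 = £970.9151
Total = £4,051.0247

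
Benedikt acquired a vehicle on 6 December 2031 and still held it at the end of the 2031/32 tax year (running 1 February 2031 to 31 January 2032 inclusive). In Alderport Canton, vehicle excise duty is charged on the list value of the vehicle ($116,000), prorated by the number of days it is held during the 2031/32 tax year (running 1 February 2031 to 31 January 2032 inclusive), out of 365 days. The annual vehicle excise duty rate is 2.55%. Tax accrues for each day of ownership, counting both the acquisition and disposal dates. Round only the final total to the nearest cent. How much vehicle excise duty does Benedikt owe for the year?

Days held (6 December 2031 – 31 January 2032): 57 out of 365
Tax = $116,000 × 2.55% × 57/365 = $461.9342

$461.93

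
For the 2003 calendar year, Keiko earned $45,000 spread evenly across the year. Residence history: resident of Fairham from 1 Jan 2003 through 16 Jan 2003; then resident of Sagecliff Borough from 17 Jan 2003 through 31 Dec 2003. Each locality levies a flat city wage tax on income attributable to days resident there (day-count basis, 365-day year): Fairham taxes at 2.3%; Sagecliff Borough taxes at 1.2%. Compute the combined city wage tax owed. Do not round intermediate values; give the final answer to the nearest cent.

Fairham, 1 Jan – 16 Jan 2003: 16 days → $45,000 × 2.3% × 16/365 = $45.3699
Sagecliff Borough, 17 Jan – 31 Dec 2003: 349 days → $45,000 × 1.2% × 349/365 = $516.3288
Total = $561.6986

$561.70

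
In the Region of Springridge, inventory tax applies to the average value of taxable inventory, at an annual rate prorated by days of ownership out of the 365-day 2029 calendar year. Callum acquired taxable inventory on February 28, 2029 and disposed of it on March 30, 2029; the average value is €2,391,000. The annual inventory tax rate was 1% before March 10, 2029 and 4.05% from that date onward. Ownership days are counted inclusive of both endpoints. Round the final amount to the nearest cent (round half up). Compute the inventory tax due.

€6,226.43

February 28 – March 9, 2029: 10 days at 1% → €2,391,000 × 1% × 10/365 = €655.0685
March 10 – March 30, 2029: 21 days at 4.05% → €2,391,000 × 4.05% × 21/365 = €5,571.3575
Total = €6,226.4260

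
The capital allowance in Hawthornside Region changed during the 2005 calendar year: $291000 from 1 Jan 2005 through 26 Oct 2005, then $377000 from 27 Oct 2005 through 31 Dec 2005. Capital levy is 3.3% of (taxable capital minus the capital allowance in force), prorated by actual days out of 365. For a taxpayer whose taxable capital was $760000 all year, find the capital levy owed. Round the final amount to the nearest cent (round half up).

$14963.83

1 Jan – 26 Oct 2005: 299 days, exemption $291000 → ($760000 − $291000) × 3.3% × 299/365 = $12678.4192
27 Oct – 31 Dec 2005: 66 days, exemption $377000 → ($760000 − $377000) × 3.3% × 66/365 = $2285.4082
Total = $14963.8274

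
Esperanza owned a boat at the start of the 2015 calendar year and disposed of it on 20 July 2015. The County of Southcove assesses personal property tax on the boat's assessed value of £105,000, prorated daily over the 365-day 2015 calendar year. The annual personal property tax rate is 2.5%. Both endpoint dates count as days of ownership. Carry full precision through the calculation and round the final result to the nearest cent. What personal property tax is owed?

£1,445.55

Days held (1 January – 20 July 2015): 201 out of 365
Tax = £105,000 × 2.5% × 201/365 = £1,445.5479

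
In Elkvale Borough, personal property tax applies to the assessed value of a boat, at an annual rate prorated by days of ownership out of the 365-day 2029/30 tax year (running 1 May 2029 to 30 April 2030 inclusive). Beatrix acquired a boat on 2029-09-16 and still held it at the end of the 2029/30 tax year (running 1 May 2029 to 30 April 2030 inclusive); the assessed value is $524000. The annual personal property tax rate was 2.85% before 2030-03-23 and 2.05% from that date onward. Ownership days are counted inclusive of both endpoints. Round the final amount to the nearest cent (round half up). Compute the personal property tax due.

2029-09-16 to 2030-03-22: 188 days at 2.85% → $524000 × 2.85% × 188/365 = $7692.0329
2030-03-23 to 2030-04-30: 39 days at 2.05% → $524000 × 2.05% × 39/365 = $1147.7753
Total = $8839.8082

$8839.81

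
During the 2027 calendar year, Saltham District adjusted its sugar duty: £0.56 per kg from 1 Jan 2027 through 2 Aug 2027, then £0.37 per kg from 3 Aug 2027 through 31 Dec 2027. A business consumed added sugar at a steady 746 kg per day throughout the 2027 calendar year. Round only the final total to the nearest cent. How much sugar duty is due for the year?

1 Jan – 2 Aug 2027: 214 days × 746 kg/day = 159,644 kg at £0.56/kg → £89400.64
3 Aug – 31 Dec 2027: 151 days × 746 kg/day = 112,646 kg at £0.37/kg → £41679.02

£131079.66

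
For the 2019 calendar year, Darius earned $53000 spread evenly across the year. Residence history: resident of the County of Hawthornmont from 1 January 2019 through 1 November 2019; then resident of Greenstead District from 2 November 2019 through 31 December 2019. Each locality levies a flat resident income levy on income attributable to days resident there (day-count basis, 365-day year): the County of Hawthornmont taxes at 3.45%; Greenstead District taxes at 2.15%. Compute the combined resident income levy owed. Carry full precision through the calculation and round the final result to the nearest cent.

$1715.24

The County of Hawthornmont, 1 January – 1 November 2019: 305 days → $53000 × 3.45% × 305/365 = $1527.9247
Greenstead District, 2 November – 31 December 2019: 60 days → $53000 × 2.15% × 60/365 = $187.3151
Total = $1715.2397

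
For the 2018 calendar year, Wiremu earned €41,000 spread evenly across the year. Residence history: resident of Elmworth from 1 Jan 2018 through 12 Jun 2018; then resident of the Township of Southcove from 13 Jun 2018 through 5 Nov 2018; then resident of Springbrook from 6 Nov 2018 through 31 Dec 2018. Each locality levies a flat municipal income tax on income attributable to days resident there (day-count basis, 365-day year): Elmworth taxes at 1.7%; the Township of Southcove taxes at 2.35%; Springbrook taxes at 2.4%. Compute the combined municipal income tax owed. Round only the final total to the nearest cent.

Elmworth, 1 Jan – 12 Jun 2018: 163 days → €41,000 × 1.7% × 163/365 = €311.2630
The Township of Southcove, 13 Jun – 5 Nov 2018: 146 days → €41,000 × 2.35% × 146/365 = €385.4000
Springbrook, 6 Nov – 31 Dec 2018: 56 days → €41,000 × 2.4% × 56/365 = €150.9699
Total = €847.6329

€847.63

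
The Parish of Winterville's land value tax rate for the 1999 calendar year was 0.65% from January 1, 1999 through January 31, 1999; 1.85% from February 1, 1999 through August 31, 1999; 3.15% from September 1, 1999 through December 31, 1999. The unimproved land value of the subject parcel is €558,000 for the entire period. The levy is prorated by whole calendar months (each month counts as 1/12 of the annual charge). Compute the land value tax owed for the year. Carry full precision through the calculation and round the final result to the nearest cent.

€12,183.00

January 1 – January 31, 1999: 1 month at 0.65% → €558,000 × 0.65% × 1/12 = €302.2500
February 1 – August 31, 1999: 7 months at 1.85% → €558,000 × 1.85% × 7/12 = €6,021.7500
September 1 – December 31, 1999: 4 months at 3.15% → €558,000 × 3.15% × 4/12 = €5,859.0000
Total = €12,183.0000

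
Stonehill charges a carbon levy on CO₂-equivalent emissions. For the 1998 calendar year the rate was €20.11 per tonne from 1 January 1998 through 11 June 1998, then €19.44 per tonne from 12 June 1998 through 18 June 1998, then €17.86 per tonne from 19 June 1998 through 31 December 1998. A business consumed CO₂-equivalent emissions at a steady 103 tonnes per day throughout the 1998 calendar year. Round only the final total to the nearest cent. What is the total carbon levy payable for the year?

1 January – 11 June 1998: 162 days × 103 tonnes/day = 16,686 tonnes at €20.11/tonne → €335555.46
12 June – 18 June 1998: 7 days × 103 tonnes/day = 721 tonnes at €19.44/tonne → €14016.24
19 June – 31 December 1998: 196 days × 103 tonnes/day = 20,188 tonnes at €17.86/tonne → €360557.68

€710129.38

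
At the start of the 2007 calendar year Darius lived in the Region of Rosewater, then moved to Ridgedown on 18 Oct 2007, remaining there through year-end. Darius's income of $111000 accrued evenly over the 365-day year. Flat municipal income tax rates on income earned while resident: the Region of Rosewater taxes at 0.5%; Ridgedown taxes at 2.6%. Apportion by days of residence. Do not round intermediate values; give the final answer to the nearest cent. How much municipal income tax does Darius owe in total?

The Region of Rosewater, 1 Jan – 17 Oct 2007: 290 days → $111000 × 0.5% × 290/365 = $440.9589
Ridgedown, 18 Oct – 31 Dec 2007: 75 days → $111000 × 2.6% × 75/365 = $593.0137
Total = $1033.9726

$1033.97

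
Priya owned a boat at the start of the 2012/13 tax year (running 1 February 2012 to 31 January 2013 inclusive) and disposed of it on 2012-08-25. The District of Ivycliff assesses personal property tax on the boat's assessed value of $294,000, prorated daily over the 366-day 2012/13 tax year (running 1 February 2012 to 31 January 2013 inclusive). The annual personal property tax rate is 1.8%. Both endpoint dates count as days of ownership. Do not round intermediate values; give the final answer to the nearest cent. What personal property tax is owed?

Days held (2012-02-01 to 2012-08-25): 207 out of 366
Tax = $294,000 × 1.8% × 207/366 = $2,993.0164

$2,993.02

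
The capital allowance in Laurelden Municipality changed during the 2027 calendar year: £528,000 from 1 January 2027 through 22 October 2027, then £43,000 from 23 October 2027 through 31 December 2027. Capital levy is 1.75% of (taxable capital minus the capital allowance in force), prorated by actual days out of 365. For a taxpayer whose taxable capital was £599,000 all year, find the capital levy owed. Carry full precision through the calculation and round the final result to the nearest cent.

1 January – 22 October 2027: 295 days, exemption £528,000 → (£599,000 − £528,000) × 1.75% × 295/365 = £1,004.2123
23 October – 31 December 2027: 70 days, exemption £43,000 → (£599,000 − £43,000) × 1.75% × 70/365 = £1,866.0274
Total = £2,870.2397

£2,870.24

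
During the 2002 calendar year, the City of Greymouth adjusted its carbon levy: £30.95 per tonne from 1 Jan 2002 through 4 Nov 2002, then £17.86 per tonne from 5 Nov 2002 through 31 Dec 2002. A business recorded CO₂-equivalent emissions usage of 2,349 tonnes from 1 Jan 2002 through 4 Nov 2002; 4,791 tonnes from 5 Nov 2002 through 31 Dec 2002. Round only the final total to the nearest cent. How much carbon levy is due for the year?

£158,268.81

1 Jan – 4 Nov 2002: 2,349 tonnes at £30.95/tonne → £72,701.55
5 Nov – 31 Dec 2002: 4,791 tonnes at £17.86/tonne → £85,567.26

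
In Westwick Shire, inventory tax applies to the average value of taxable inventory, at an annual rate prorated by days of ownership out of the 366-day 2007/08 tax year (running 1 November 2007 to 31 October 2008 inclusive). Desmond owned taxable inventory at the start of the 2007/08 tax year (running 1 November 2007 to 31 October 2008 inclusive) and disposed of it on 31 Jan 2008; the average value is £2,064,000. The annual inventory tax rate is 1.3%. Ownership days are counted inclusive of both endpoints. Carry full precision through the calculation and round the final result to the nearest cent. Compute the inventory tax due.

Days held (1 Nov 2007 – 31 Jan 2008): 92 out of 366
Tax = £2,064,000 × 1.3% × 92/366 = £6,744.6557

£6,744.66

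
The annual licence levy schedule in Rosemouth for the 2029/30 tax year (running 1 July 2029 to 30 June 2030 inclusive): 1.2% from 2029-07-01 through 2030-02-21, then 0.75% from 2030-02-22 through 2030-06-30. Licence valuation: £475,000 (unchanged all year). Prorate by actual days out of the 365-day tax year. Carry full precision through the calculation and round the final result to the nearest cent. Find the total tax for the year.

£4,944.55

2029-07-01 to 2030-02-21: 236 days at 1.2% → £475,000 × 1.2% × 236/365 = £3,685.4795
2030-02-22 to 2030-06-30: 129 days at 0.75% → £475,000 × 0.75% × 129/365 = £1,259.0753
Total = £4,944.5548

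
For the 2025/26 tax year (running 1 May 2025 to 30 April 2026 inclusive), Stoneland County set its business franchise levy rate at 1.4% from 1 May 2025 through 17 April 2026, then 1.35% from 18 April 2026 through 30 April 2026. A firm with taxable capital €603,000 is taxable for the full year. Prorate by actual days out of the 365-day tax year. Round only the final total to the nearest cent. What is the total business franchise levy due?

1 May 2025 – 17 April 2026: 352 days at 1.4% → €603,000 × 1.4% × 352/365 = €8,141.3260
18 April – 30 April 2026: 13 days at 1.35% → €603,000 × 1.35% × 13/365 = €289.9356
Total = €8,431.2616

€8,431.26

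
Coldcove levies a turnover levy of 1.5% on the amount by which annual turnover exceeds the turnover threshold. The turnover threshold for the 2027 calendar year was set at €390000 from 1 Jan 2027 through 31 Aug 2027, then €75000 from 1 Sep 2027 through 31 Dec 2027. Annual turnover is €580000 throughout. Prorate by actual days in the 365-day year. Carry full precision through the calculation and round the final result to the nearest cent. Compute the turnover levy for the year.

€4429.32

1 Jan – 31 Aug 2027: 243 days, exemption €390000 → (€580000 − €390000) × 1.5% × 243/365 = €1897.3973
1 Sep – 31 Dec 2027: 122 days, exemption €75000 → (€580000 − €75000) × 1.5% × 122/365 = €2531.9178
Total = €4429.3151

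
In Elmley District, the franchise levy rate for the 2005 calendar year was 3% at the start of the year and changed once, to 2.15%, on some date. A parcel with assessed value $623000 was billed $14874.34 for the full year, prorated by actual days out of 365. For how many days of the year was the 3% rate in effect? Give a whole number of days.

Let d = days at the first rate; then 365 − d days at the second rate.
$623000 × [3%·d + 2.15%·(365−d)] / 365 = $14874.34
Solving gives d = 102, so the new rate took effect on 13 April 2005.

102 days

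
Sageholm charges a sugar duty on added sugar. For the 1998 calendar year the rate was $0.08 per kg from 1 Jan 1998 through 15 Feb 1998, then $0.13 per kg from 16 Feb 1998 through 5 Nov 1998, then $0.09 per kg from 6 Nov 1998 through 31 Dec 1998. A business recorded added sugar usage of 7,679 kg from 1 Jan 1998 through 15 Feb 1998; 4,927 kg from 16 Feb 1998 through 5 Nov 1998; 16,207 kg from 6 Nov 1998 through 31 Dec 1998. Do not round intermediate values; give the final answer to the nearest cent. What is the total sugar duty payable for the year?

1 Jan – 15 Feb 1998: 7,679 kg at $0.08/kg → $614.32
16 Feb – 5 Nov 1998: 4,927 kg at $0.13/kg → $640.51
6 Nov – 31 Dec 1998: 16,207 kg at $0.09/kg → $1,458.63

$2,713.46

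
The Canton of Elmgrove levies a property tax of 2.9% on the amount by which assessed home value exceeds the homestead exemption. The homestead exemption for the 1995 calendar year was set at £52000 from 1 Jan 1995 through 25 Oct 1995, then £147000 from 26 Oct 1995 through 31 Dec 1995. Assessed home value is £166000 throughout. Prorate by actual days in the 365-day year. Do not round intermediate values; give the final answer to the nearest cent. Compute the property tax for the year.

£2800.29

1 Jan – 25 Oct 1995: 298 days, exemption £52000 → (£166000 − £52000) × 2.9% × 298/365 = £2699.1452
26 Oct – 31 Dec 1995: 67 days, exemption £147000 → (£166000 − £147000) × 2.9% × 67/365 = £101.1425
Total = £2800.2877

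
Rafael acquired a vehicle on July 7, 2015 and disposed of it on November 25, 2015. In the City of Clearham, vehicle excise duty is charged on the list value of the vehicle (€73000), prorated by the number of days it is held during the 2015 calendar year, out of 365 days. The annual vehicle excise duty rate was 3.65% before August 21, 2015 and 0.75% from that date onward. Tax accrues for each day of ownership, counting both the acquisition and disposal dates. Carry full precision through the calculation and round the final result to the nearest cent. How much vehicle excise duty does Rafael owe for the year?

July 7 – August 20, 2015: 45 days at 3.65% → €73000 × 3.65% × 45/365 = €328.5000
August 21 – November 25, 2015: 97 days at 0.75% → €73000 × 0.75% × 97/365 = €145.5000
Total = €474.0000

€474.00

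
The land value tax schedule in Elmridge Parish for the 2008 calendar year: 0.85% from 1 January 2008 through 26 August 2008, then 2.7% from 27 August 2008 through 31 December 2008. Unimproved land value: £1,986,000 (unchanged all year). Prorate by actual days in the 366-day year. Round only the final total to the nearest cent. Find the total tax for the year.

£29,629.93

1 January – 26 August 2008: 239 days at 0.85% → £1,986,000 × 0.85% × 239/366 = £11,023.3852
27 August – 31 December 2008: 127 days at 2.7% → £1,986,000 × 2.7% × 127/366 = £18,606.5410
Total = £29,629.9262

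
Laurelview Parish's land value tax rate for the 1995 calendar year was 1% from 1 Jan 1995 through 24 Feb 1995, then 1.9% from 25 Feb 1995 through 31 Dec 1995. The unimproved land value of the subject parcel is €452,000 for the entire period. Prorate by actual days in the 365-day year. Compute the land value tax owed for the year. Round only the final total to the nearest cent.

1 Jan – 24 Feb 1995: 55 days at 1% → €452,000 × 1% × 55/365 = €681.0959
25 Feb – 31 Dec 1995: 310 days at 1.9% → €452,000 × 1.9% × 310/365 = €7,293.9178
Total = €7,975.0137

€7,975.01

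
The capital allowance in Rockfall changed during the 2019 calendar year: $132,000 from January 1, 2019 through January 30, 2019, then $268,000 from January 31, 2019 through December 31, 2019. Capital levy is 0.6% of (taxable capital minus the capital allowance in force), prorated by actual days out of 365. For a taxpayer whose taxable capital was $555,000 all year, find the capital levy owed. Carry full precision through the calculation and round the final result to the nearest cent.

$1,789.07

January 1 – January 30, 2019: 30 days, exemption $132,000 → ($555,000 − $132,000) × 0.6% × 30/365 = $208.6027
January 31 – December 31, 2019: 335 days, exemption $268,000 → ($555,000 − $268,000) × 0.6% × 335/365 = $1,580.4658
Total = $1,789.0685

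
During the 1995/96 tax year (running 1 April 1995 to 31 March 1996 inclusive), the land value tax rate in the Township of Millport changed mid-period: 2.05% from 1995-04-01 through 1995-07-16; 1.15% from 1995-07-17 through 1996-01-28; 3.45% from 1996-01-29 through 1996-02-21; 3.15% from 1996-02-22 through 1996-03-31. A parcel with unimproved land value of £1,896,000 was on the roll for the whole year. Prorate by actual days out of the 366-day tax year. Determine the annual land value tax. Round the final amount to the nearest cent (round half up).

£33,692.85

1995-04-01 to 1995-07-16: 107 days at 2.05% → £1,896,000 × 2.05% × 107/366 = £11,363.0492
1995-07-17 to 1996-01-28: 196 days at 1.15% → £1,896,000 × 1.15% × 196/366 = £11,676.4590
1996-01-29 to 1996-02-21: 24 days at 3.45% → £1,896,000 × 3.45% × 24/366 = £4,289.3115
1996-02-22 to 1996-03-31: 39 days at 3.15% → £1,896,000 × 3.15% × 39/366 = £6,364.0328
Total = £33,692.8525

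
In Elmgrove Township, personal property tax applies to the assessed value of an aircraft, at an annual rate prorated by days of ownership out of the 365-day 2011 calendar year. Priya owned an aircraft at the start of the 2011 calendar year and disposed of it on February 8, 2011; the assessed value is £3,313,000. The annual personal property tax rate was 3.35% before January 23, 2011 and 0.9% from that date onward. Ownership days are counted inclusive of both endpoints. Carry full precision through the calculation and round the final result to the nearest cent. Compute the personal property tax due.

January 1 – January 22, 2011: 22 days at 3.35% → £3,313,000 × 3.35% × 22/365 = £6,689.5370
January 23 – February 8, 2011: 17 days at 0.9% → £3,313,000 × 0.9% × 17/365 = £1,388.7370
Total = £8,078.2740

£8,078.27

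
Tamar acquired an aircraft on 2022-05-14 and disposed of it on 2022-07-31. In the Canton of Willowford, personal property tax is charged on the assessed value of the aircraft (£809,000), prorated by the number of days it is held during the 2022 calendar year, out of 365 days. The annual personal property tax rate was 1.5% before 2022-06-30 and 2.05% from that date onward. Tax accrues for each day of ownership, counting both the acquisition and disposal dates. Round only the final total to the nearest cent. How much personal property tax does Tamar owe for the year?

£3,016.57

2022-05-14 to 2022-06-29: 47 days at 1.5% → £809,000 × 1.5% × 47/365 = £1,562.5890
2022-06-30 to 2022-07-31: 32 days at 2.05% → £809,000 × 2.05% × 32/365 = £1,453.9836
Total = £3,016.5726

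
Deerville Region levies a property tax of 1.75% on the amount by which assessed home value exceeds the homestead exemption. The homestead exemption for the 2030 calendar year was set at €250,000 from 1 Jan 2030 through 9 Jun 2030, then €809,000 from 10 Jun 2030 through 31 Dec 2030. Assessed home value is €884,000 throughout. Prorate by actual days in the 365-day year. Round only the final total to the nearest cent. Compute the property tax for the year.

€5,600.72

1 Jan – 9 Jun 2030: 160 days, exemption €250,000 → (€884,000 − €250,000) × 1.75% × 160/365 = €4,863.5616
10 Jun – 31 Dec 2030: 205 days, exemption €809,000 → (€884,000 − €809,000) × 1.75% × 205/365 = €737.1575
Total = €5,600.7192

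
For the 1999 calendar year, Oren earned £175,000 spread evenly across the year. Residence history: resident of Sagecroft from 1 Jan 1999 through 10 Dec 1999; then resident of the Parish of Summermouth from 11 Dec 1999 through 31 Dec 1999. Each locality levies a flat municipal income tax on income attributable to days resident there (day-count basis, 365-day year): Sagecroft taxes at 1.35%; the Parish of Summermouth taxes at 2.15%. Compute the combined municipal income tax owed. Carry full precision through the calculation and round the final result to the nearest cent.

Sagecroft, 1 Jan – 10 Dec 1999: 344 days → £175,000 × 1.35% × 344/365 = £2,226.5753
The Parish of Summermouth, 11 Dec – 31 Dec 1999: 21 days → £175,000 × 2.15% × 21/365 = £216.4726
Total = £2,443.0479

£2,443.05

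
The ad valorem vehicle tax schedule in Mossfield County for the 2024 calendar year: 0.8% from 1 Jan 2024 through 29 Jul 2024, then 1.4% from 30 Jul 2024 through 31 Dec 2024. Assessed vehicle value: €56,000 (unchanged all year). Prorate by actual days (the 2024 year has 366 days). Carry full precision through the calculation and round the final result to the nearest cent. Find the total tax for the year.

1 Jan – 29 Jul 2024: 211 days at 0.8% → €56,000 × 0.8% × 211/366 = €258.2732
30 Jul – 31 Dec 2024: 155 days at 1.4% → €56,000 × 1.4% × 155/366 = €332.0219
Total = €590.2951

€590.30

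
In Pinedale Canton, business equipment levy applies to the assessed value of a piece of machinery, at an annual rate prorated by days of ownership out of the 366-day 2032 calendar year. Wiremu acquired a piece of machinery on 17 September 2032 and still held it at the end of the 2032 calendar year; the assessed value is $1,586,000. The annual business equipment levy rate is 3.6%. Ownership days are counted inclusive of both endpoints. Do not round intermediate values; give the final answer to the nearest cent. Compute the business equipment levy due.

$16,536.00

Days held (17 September – 31 December 2032): 106 out of 366
Tax = $1,586,000 × 3.6% × 106/366 = $16,536.0000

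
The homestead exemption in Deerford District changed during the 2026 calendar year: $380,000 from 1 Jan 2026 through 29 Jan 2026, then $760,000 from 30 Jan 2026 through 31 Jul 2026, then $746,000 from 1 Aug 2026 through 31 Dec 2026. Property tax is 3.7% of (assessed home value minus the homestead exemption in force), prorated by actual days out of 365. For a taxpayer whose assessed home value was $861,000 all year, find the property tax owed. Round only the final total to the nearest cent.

1 Jan – 29 Jan 2026: 29 days, exemption $380,000 → ($861,000 − $380,000) × 3.7% × 29/365 = $1,414.0082
30 Jan – 31 Jul 2026: 183 days, exemption $760,000 → ($861,000 − $760,000) × 3.7% × 183/365 = $1,873.6192
1 Aug – 31 Dec 2026: 153 days, exemption $746,000 → ($861,000 − $746,000) × 3.7% × 153/365 = $1,783.6027
Total = $5,071.2301

$5,071.23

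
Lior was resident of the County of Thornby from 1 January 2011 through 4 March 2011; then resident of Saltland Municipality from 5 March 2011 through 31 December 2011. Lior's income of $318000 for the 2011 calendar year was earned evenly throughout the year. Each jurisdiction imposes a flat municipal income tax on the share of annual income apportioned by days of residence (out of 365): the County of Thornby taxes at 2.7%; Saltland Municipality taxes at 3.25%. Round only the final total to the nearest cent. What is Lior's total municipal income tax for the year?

$10033.12

The County of Thornby, 1 January – 4 March 2011: 63 days → $318000 × 2.7% × 63/365 = $1481.9671
Saltland Municipality, 5 March – 31 December 2011: 302 days → $318000 × 3.25% × 302/365 = $8551.1507
Total = $10033.1178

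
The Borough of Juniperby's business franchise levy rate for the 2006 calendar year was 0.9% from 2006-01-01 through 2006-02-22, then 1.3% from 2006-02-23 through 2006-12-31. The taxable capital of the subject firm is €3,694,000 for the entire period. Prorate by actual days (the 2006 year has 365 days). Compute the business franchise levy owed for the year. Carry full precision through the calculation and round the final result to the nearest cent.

€45,876.44

2006-01-01 to 2006-02-22: 53 days at 0.9% → €3,694,000 × 0.9% × 53/365 = €4,827.5014
2006-02-23 to 2006-12-31: 312 days at 1.3% → €3,694,000 × 1.3% × 312/365 = €41,048.9425
Total = €45,876.4438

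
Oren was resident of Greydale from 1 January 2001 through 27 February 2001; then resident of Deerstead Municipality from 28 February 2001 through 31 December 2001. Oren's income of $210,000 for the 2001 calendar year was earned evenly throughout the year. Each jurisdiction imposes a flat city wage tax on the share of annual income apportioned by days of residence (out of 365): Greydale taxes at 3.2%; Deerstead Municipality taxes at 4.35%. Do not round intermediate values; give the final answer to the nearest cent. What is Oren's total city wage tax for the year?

$8,751.25

Greydale, 1 January – 27 February 2001: 58 days → $210,000 × 3.2% × 58/365 = $1,067.8356
Deerstead Municipality, 28 February – 31 December 2001: 307 days → $210,000 × 4.35% × 307/365 = $7,683.4110
Total = $8,751.2466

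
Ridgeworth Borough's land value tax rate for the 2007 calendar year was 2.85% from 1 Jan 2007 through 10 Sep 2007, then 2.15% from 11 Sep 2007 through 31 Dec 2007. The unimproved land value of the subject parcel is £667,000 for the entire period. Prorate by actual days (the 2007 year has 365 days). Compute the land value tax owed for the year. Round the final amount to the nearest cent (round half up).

1 Jan – 10 Sep 2007: 253 days at 2.85% → £667,000 × 2.85% × 253/365 = £13,176.4479
11 Sep – 31 Dec 2007: 112 days at 2.15% → £667,000 × 2.15% × 112/365 = £4,400.3726
Total = £17,576.8205

£17,576.82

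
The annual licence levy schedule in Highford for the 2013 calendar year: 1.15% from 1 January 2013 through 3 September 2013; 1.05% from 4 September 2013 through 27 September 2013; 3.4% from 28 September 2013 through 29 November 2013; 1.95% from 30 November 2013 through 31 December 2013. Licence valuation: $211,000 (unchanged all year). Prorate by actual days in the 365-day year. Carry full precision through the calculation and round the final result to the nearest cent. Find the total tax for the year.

1 January – 3 September 2013: 246 days at 1.15% → $211,000 × 1.15% × 246/365 = $1,635.3945
4 September – 27 September 2013: 24 days at 1.05% → $211,000 × 1.05% × 24/365 = $145.6767
28 September – 29 November 2013: 63 days at 3.4% → $211,000 × 3.4% × 63/365 = $1,238.2521
30 November – 31 December 2013: 32 days at 1.95% → $211,000 × 1.95% × 32/365 = $360.7233
Total = $3,380.0466

$3,380.05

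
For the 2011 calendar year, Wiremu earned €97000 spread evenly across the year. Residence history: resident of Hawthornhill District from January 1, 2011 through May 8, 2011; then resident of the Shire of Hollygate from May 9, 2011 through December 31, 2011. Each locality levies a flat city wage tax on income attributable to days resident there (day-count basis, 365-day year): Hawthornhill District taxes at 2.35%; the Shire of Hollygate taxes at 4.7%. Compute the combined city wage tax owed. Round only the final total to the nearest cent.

Hawthornhill District, January 1 – May 8, 2011: 128 days → €97000 × 2.35% × 128/365 = €799.3863
The Shire of Hollygate, May 9 – December 31, 2011: 237 days → €97000 × 4.7% × 237/365 = €2960.2274
Total = €3759.6137

€3759.61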